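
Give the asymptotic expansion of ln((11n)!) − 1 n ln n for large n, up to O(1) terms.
ln((11n)!) − 1 n ln n = 10 n ln n + 11(ln 11 − 1) n + (1/2) ln(2π·11n) + O(1/n)

Stirling: ln((11n)!) = 11n ln(11n) − 11n + (1/2) ln(2π·11n) + O(1/n).
Expand 11n ln(11n) = 11n (ln n + ln 11) = 11n ln n + 11n ln 11.
Subtract 1n ln n: leading term is (11 − 1) n ln n = 10 n ln n. The next term is 11n ln 11 − 11n = 11(ln 11 − 1) n. Then the (1/2) ln(2π·11n) correction.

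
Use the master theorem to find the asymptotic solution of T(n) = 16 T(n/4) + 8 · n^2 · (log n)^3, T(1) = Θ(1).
T(n) = Θ(n^2 · (log n)^4)

Here log_4 16 = 2 and f(n) = 8 · n^2 · (log n)^3 = Θ(n^(log_4 16) · (log n)^3). This is the extended Case 2 of the master theorem (f matches the critical exponent up to log factors), giving T(n) = Θ(n^(log_4 16) · (log n)^(3+1)) = Θ(n^2 · (log n)^4).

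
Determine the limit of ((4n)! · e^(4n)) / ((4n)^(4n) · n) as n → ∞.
lim = 0

Stirling: (4n)! ~ sqrt(2π·4n) · (4n/e)^(4n). Hence
  (4n)! · e^(4n) / (4n)^(4n) ~ sqrt(2π·4n).
Dividing by n: sqrt(2π·4n) / n = sqrt(2π·4) · n^((1−2)/2), so the expression behaves like sqrt(2π·4) · n^((1−2)/2) → 0.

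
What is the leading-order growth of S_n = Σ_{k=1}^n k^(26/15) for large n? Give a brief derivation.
S_n ~ (15/41) · n^(41/15)

Integral comparison: Σ_{k=1}^n k^(26/15) = ∫_0^n x^(26/15) dx + O(n^(26/15)). The integral is n^(1 + 26/15) / (1 + 26/15) = n^((26+15)/15) / ((26+15)/15) = (15/41) · n^(41/15).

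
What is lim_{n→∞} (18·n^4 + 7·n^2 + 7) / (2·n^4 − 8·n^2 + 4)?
lim = 18/2 = 9

For large n the leading n^4 terms dominate both numerator and denominator. Dividing top and bottom by n^4, every other term tends to 0, leaving 18/2 = 9.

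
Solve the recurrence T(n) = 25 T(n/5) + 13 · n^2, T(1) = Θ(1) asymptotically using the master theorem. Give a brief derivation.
T(n) = Θ(n^2 log n)

log_5 25 = 2, and f(n) = 13 · n^2 = Θ(n^(log_5 25)). This is Case 2 of the master theorem: T(n) = Θ(f(n) · log n) = Θ(n^2 log n).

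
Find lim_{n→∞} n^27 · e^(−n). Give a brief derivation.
lim = 0

Exponentials with base > 1 dominate every fixed polynomial: for any fixed c, n^c / e^n → 0 as n → ∞ (e.g. by the ratio test, or since e^n grows faster than any power of n). Hence n^27 · e^(−n) = n^27 / e^n → 0.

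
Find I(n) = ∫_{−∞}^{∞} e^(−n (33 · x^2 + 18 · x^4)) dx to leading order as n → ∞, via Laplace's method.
I(n) ~ sqrt(π/(33n))

φ(x) = 33 · x^2 + 18 · x^4 has its unique global minimum at x* = 0 (since φ'(x) = 66x + 72x^3 = 0 only at x = 0 for real x with both coefficients positive, and φ → ∞ as |x| → ∞). At x* = 0, φ(0) = 0 and φ''(0) = 66. Laplace's method then gives
  I(n) ~ sqrt(2π / (n · φ''(0))) · e^(−n φ(0)) = sqrt(2π / (66n)) = sqrt(π/(33n)).
The 18 · x^4 term contributes only at subleading order (an O(1/n) relative correction).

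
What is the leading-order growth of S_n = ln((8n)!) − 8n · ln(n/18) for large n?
S_n ~ 8n · (ln 144 − 1) + O(ln n)

Stirling: ln((8n)!) = 8n ln(8n) − 8n + O(ln n).
  S_n = 8n ln(8n) − 8n − 8n ln(n/18) + O(ln n)
      = 8n ln(8n) − 8n ln n + 8n ln 18 − 8n + O(ln n)
      = 8n ln 8 + 8n ln 18 − 8n + O(ln n)
      = 8n (ln 144 − 1) + O(ln n).
Numerically ln(144) − 1 ≈ 3.9698.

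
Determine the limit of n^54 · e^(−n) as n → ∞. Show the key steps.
lim = 0

Exponentials with base > 1 dominate every fixed polynomial: for any fixed c, n^c / e^n → 0 as n → ∞ (e.g. by the ratio test, or since e^n grows faster than any power of n). Hence n^54 · e^(−n) = n^54 / e^n → 0.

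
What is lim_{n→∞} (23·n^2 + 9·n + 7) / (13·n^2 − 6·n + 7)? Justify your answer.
lim = 23/13

For large n the leading n^2 terms dominate both numerator and denominator. Dividing top and bottom by n^2, every other term tends to 0, leaving 23/13.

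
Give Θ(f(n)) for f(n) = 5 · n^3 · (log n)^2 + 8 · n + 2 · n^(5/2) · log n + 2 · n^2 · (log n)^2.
f(n) ∈ Θ(n^3 · (log n)^2)

Compare the terms by growth order. For large n, n^a · (log n)^b dominates n^a' · (log n)^b' iff a > a', or (a = a' and b > b'). Ranking the 4 terms shows the dominant one is 5 · n^3 · (log n)^2. Hence f(n) ∈ Θ(n^3 · (log n)^2).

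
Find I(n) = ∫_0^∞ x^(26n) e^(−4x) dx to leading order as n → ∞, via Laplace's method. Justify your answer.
I(n) ~ (sqrt(2π·26n) / 4) · (26n/(4e))^(26n)

Write the integrand as exp(26n ln x − 4x) and set f(x) = 26n ln x − 4x. Then f'(x) = 26n/x − 4 = 0 at x* = 26n/4, and f''(x*) = −26n/x*^2 = −4^2/(26n). Laplace's method (interior maximum) gives
  I(n) ~ e^(f(x*)) · sqrt(2π / |f''(x*)|)
        = exp(26n ln(26n/4) − 26n) · sqrt(2π · 26n / 4^2)
        = (26n/4)^(26n) e^(−26n) · sqrt(2π·26n) / 4
        = (sqrt(2π·26n) / 4) · (26n/(4e))^(26n).
This matches Γ(26n+1)/4^(26n+1) with Stirling applied to Γ.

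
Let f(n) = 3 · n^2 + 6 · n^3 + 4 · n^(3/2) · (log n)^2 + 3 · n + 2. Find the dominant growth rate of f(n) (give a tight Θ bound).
f(n) ∈ Θ(n^3)

Compare the terms by growth order. For large n, n^a · (log n)^b dominates n^a' · (log n)^b' iff a > a', or (a = a' and b > b'). Ranking the 5 terms shows the dominant one is 6 · n^3. Hence f(n) ∈ Θ(n^3).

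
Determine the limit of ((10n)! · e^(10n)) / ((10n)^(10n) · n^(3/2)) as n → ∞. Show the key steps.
lim = 0

Stirling: (10n)! ~ sqrt(2π·10n) · (10n/e)^(10n). Hence
  (10n)! · e^(10n) / (10n)^(10n) ~ sqrt(2π·10n).
Dividing by n^(3/2): sqrt(2π·10n) / n^(3/2) = sqrt(2π·10) · n^((1−3)/2), so the expression behaves like sqrt(2π·10) · n^((1−3)/2) → 0.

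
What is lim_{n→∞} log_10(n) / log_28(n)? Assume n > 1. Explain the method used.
lim = ln(28) / ln(10) = log_10(28)

Change of base: log_10(n) = ln n / ln 10 and log_28(n) = ln n / ln 28. The ratio is (ln n / ln 10) · (ln 28 / ln n) = ln 28 / ln 10, a constant independent of n. So the limit is ln 28 / ln 10 = log_10(28).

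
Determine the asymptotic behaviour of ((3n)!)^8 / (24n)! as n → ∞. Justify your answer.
((3n)!)^8/(24n)! ~ ((2π·3n)^(7/2) / sqrt(8)) · 8^(−8·3n)  →  0

Write N = 3n. Stirling: N! ~ sqrt(2π N)(N/e)^N and (8N)! ~ sqrt(2π·8N)·(8N/e)^(8N).
  (N!)^8/(8N)! ~ (2π N)^(8/2) (N/e)^(8N) / [sqrt(2π·8N) (8N/e)^(8N)]
     = (2π N)^(8/2) / sqrt(2π·8N) · (N/(8N))^(8N)
     = (2π N)^((8−1)/2) / sqrt(8) · 8^(−8N).
Since 8^8 > 1, the factor 8^(−8N) decays exponentially, so the ratio → 0. Substituting N = 3n gives the stated form.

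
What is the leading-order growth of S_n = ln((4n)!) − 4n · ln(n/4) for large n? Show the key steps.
S_n ~ 4n · (ln 16 − 1) + O(ln n)

Stirling: ln((4n)!) = 4n ln(4n) − 4n + O(ln n).
  S_n = 4n ln(4n) − 4n − 4n ln(n/4) + O(ln n)
      = 4n ln(4n) − 4n ln n + 4n ln 4 − 4n + O(ln n)
      = 4n ln 4 + 4n ln 4 − 4n + O(ln n)
      = 4n (ln 16 − 1) + O(ln n).
Numerically ln(16) − 1 ≈ 1.7726.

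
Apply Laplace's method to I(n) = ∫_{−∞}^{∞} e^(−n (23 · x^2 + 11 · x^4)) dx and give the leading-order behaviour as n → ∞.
I(n) ~ sqrt(π/(23n))

φ(x) = 23 · x^2 + 11 · x^4 has its unique global minimum at x* = 0 (since φ'(x) = 46x + 44x^3 = 0 only at x = 0 for real x with both coefficients positive, and φ → ∞ as |x| → ∞). At x* = 0, φ(0) = 0 and φ''(0) = 46. Laplace's method then gives
  I(n) ~ sqrt(2π / (n · φ''(0))) · e^(−n φ(0)) = sqrt(2π / (46n)) = sqrt(π/(23n)).
The 11 · x^4 term contributes only at subleading order (an O(1/n) relative correction).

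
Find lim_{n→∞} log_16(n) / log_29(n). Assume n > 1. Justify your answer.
lim = ln(29) / ln(16) = log_16(29)

Change of base: log_16(n) = ln n / ln 16 and log_29(n) = ln n / ln 29. The ratio is (ln n / ln 16) · (ln 29 / ln n) = ln 29 / ln 16, a constant independent of n. So the limit is ln 29 / ln 16 = log_16(29).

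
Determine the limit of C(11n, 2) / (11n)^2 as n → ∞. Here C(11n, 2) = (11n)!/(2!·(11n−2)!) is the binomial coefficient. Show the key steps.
lim = 1/2! = 1/2

With N = 11n → ∞: C(N, 2) / N^2 = [N(N−1)…(N−1)] / (2! · N^2) = (1/2!) · 1 · (1 − 1/(11n)). Each factor → 1 as N → ∞, so the limit is 1/2! = 1/2.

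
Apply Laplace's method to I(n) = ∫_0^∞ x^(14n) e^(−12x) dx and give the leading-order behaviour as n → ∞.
I(n) ~ (sqrt(2π·14n) / 12) · (14n/(12e))^(14n)

Write the integrand as exp(14n ln x − 12x) and set f(x) = 14n ln x − 12x. Then f'(x) = 14n/x − 12 = 0 at x* = 14n/12, and f''(x*) = −14n/x*^2 = −12^2/(14n). Laplace's method (interior maximum) gives
  I(n) ~ e^(f(x*)) · sqrt(2π / |f''(x*)|)
        = exp(14n ln(14n/12) − 14n) · sqrt(2π · 14n / 12^2)
        = (14n/12)^(14n) e^(−14n) · sqrt(2π·14n) / 12
        = (sqrt(2π·14n) / 12) · (14n/(12e))^(14n).
This matches Γ(14n+1)/12^(14n+1) with Stirling applied to Γ.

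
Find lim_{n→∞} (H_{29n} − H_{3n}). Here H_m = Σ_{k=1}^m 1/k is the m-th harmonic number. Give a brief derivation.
lim = ln(29/3)

Euler-Maclaurin gives H_m = ln m + γ + 1/(2m) + O(1/m^2). The γ and O(1/m) terms cancel in the difference:
  H_{29n} − H_{3n} = ln(29n) − ln(3n) + O(1/n) = ln(29/3) + O(1/n).
Hence the limit is ln(29/3).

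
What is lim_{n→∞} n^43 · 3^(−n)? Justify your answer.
lim = 0

Exponentials with base > 1 dominate every fixed polynomial: for any fixed c, n^c / 3^n → 0 as n → ∞ (e.g. by the ratio test, or by writing 3^n = e^(n ln 3) and noting e^(n ln 3) / n^c → ∞). Hence n^43 · 3^(−n) = n^43 / 3^n → 0.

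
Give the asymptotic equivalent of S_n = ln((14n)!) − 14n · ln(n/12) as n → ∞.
S_n ~ 14n · (ln 168 − 1) + O(ln n)

Stirling: ln((14n)!) = 14n ln(14n) − 14n + O(ln n).
  S_n = 14n ln(14n) − 14n − 14n ln(n/12) + O(ln n)
      = 14n ln(14n) − 14n ln n + 14n ln 12 − 14n + O(ln n)
      = 14n ln 14 + 14n ln 12 − 14n + O(ln n)
      = 14n (ln 168 − 1) + O(ln n).
Numerically ln(168) − 1 ≈ 4.1240.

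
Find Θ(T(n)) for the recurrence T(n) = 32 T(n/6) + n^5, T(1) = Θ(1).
T(n) = Θ(n^5)

log_6 32 ≈ 1.934. f(n) = n^5 dominates n^(log_6 32) since 5 > 1.934, and the regularity condition a·f(n/b) = 32·(n/6)^5 = (32/7776)·n^5 ≤ c·f(n) holds with c = 32/7776 ≈ 0.00412 < 1. So this is Case 3: T(n) = Θ(f(n)) = Θ(n^5).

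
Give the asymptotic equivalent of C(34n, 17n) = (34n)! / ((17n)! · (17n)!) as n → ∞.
C(34n, 17n) ~ (4)^(17n) · sqrt(1/(π·17n))

Write N = 17n. Apply Stirling to each factorial:
  (2N)! ~ sqrt(2π·2N) · (2N/e)^(2N),
  N! ~ sqrt(2π N) · (N/e)^N,
  (1N)! ~ sqrt(2π·1N) · (1N/e)^(1N).
The exponential factors combine to (2N)^(2N) / (N^N · (1N)^(1N)) = 2^(2N)/1^(1N) = (2^2/1^1)^N = (4)^N.
The square-root prefactors combine to sqrt(2π·2N) / (sqrt(2π N)·sqrt(2π·1N)) = sqrt(2 / (2π·1·N)) = sqrt(1/(π·17n)).
Substituting N = 17n: C(34n, 17n) ~ (4)^(17n) · sqrt(1/(π·17n)).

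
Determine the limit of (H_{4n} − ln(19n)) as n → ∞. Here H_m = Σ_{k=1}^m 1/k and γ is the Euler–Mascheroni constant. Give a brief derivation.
lim = ln(4/19) + γ

By Euler-Maclaurin, H_m = ln m + γ + O(1/m). So
  H_{4n} − ln(19n) = ln(4n) + γ − ln(19n) + O(1/n)
                       = ln(4/19) + γ + O(1/n).
Hence the limit is ln(4/19) + γ.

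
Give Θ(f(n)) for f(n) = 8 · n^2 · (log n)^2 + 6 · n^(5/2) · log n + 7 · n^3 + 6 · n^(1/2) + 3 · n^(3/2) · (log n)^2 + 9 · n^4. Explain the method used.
f(n) ∈ Θ(n^4)

Compare the terms by growth order. For large n, n^a · (log n)^b dominates n^a' · (log n)^b' iff a > a', or (a = a' and b > b'). Ranking the 6 terms shows the dominant one is 9 · n^4. Hence f(n) ∈ Θ(n^4).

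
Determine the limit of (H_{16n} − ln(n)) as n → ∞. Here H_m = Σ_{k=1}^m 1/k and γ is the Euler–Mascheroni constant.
lim = ln 16 + γ

By Euler-Maclaurin, H_m = ln m + γ + O(1/m). So
  H_{16n} − ln(n) = ln(16n) + γ − ln(n) + O(1/n)
                       = ln(16/1) + γ + O(1/n).
Hence the limit is ln(16/1) + γ.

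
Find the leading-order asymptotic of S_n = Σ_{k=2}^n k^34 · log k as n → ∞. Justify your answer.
S_n ~ n^35 log n / 35 − n^35 / 1225

By integral comparison, S_n = ∫_1^n x^34 · log x dx + O(n^34 · log n). For the integral, ∫ x^34 log x dx = n^35 log n / 35 − n^35/1225 (integration by parts). Hence S_n ~ n^35 log n / 35 − n^35 / 1225.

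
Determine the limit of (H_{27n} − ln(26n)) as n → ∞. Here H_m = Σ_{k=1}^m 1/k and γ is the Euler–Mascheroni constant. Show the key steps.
lim = ln(27/26) + γ

By Euler-Maclaurin, H_m = ln m + γ + O(1/m). So
  H_{27n} − ln(26n) = ln(27n) + γ − ln(26n) + O(1/n)
                       = ln(27/26) + γ + O(1/n).
Hence the limit is ln(27/26) + γ.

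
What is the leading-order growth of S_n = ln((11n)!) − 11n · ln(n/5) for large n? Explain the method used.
S_n ~ 11n · (ln 55 − 1) + O(ln n)

Stirling: ln((11n)!) = 11n ln(11n) − 11n + O(ln n).
  S_n = 11n ln(11n) − 11n − 11n ln(n/5) + O(ln n)
      = 11n ln(11n) − 11n ln n + 11n ln 5 − 11n + O(ln n)
      = 11n ln 11 + 11n ln 5 − 11n + O(ln n)
      = 11n (ln 55 − 1) + O(ln n).
Numerically ln(55) − 1 ≈ 3.0073.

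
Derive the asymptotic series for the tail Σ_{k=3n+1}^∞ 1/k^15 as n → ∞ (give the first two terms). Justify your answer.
Σ_{k>3n} 1/k^15 = 1/(14 · (3n)^14) − 1/(2 · (3n)^15) + O(1/(3n)^16)

Compare to the integral: ∫_{3n}^∞ x^(−15) dx = [−x^(−14)/14]_{3n}^∞ = 1/((15−1)·(3n)^14). The Euler-Maclaurin correction adds −f(3n)/2 = −1/(2·(3n)^15). Euler-Maclaurin then gives
  Σ_{k>3n} 1/k^15 = ∫_{3n}^∞ dx/x^15 − 1/(2·(3n)^15) + O(1/(3n)^16).
(Equivalently this is ζ(15) − Σ_{k≤3n} 1/k^15.)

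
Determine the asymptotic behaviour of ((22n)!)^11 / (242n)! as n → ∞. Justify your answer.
((22n)!)^11/(242n)! ~ ((2π·22n)^(10/2) / sqrt(11)) · 11^(−11·22n)  →  0

Write N = 22n. Stirling: N! ~ sqrt(2π N)(N/e)^N and (11N)! ~ sqrt(2π·11N)·(11N/e)^(11N).
  (N!)^11/(11N)! ~ (2π N)^(11/2) (N/e)^(11N) / [sqrt(2π·11N) (11N/e)^(11N)]
     = (2π N)^(11/2) / sqrt(2π·11N) · (N/(11N))^(11N)
     = (2π N)^((11−1)/2) / sqrt(11) · 11^(−11N).
Since 11^11 > 1, the factor 11^(−11N) decays exponentially, so the ratio → 0. Substituting N = 22n gives the stated form.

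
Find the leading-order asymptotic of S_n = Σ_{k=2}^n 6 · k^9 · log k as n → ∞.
S_n ~ 3 · n^10 log n / 5 − 3 · n^10 / 50

By integral comparison, S_n = ∫_1^n 6 · x^9 · log x dx + O(n^9 · log n). For the integral, ∫ x^9 log x dx = n^10 log n / 10 − n^10/100 (integration by parts). Hence S_n ~ 3 · n^10 log n / 5 − 3 · n^10 / 50.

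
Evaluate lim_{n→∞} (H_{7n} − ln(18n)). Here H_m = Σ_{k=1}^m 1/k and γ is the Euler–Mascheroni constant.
lim = ln(7/18) + γ

By Euler-Maclaurin, H_m = ln m + γ + O(1/m). So
  H_{7n} − ln(18n) = ln(7n) + γ − ln(18n) + O(1/n)
                       = ln(7/18) + γ + O(1/n).
Hence the limit is ln(7/18) + γ.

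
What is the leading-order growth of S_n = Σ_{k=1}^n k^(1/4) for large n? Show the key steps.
S_n ~ (4/5) · n^(5/4)

Integral comparison: Σ_{k=1}^n k^(1/4) = ∫_0^n x^(1/4) dx + O(n^(1/4)). The integral is n^(1 + 1/4) / (1 + 1/4) = n^((1+4)/4) / ((1+4)/4) = (4/5) · n^(5/4).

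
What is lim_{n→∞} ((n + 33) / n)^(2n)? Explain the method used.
lim = e^66

Rewrite as (1 + 33/n)^(2n). By the standard limit (1 + x/n)^n → e^x, we have (1 + 33/n)^n → e^33, and raising to the 2nd power gives e^66.
More precisely, ln[(1 + 33/n)^(2n)] = 2n · ln(1 + 33/n) = 2n · (33/n + O(1/n^2)) = 66 + O(1/n) → 66.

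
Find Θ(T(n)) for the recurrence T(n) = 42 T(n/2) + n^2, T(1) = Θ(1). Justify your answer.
T(n) = Θ(n^(log_2 42))

Master theorem: compare f(n) = n^2 to n^(log_2 42) where log_2 42 ≈ 5.392. Since 2 < log_2 42, we have f(n) = O(n^(log_2 42 − ε)) for some ε > 0 — Case 1. Hence T(n) = Θ(n^(log_2 42)).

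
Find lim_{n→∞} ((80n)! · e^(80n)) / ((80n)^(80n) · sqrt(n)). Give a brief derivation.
lim = sqrt(2π·80)

Stirling: (80n)! ~ sqrt(2π·80n) · (80n/e)^(80n). Hence
  (80n)! · e^(80n) / (80n)^(80n) ~ sqrt(2π·80n).
Dividing by sqrt(n): sqrt(2π·80n) / sqrt(n) = sqrt(2π·80) · n^((1−1)/2), so the limit is sqrt(2π·80).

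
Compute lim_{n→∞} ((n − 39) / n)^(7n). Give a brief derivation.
lim = e^(−273)

Rewrite as (1 − 39/n)^(7n). By the standard limit (1 + x/n)^n → e^x, we have (1 − 39/n)^n → e^(−39), and raising to the 7th power gives e^(−273).
More precisely, ln[(1 − 39/n)^(7n)] = 7n · ln(1 − 39/n) = 7n · (-39/n + O(1/n^2)) = -273 + O(1/n) → -273.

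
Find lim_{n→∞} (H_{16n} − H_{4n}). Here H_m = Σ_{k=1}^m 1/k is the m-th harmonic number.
lim = ln(16/4) = ln 4

Euler-Maclaurin gives H_m = ln m + γ + 1/(2m) + O(1/m^2). The γ and O(1/m) terms cancel in the difference:
  H_{16n} − H_{4n} = ln(16n) − ln(4n) + O(1/n) = ln(16/4) + O(1/n).
Hence the limit is ln(16/4) = ln 4.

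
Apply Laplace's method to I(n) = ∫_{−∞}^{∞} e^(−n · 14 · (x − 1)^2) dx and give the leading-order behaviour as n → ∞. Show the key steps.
I(n) = sqrt(π/(14n))

Here φ(x) = 14 · (x − 1)^2 has its unique minimum at x* = 1 with φ(x*) = 0 and φ''(x*) = 28. Laplace's method gives
  I(n) ~ e^(−n φ(x*)) · sqrt(2π / (n · φ''(x*))) = sqrt(2π / (28n)) = sqrt(π/(14n)).
This is exact: substituting u = (x − 1)·sqrt(14n) gives I(n) = (1/sqrt(14n)) ∫_{−∞}^{∞} e^(−u^2) du = sqrt(π/(14n)).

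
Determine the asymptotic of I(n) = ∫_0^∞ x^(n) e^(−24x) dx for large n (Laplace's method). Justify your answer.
I(n) ~ (sqrt(2π·n) / 24) · (n/(24e))^(n)

Write the integrand as exp(n ln x − 24x) and set f(x) = n ln x − 24x. Then f'(x) = n/x − 24 = 0 at x* = n/24, and f''(x*) = −n/x*^2 = −24^2/(n). Laplace's method (interior maximum) gives
  I(n) ~ e^(f(x*)) · sqrt(2π / |f''(x*)|)
        = exp(n ln(n/24) − n) · sqrt(2π · n / 24^2)
        = (n/24)^(n) e^(−n) · sqrt(2π·n) / 24
        = (sqrt(2π·n) / 24) · (n/(24e))^(n).
This matches Γ(n+1)/24^(n+1) with Stirling applied to Γ.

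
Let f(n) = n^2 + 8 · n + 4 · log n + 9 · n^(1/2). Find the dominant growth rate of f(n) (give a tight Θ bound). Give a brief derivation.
f(n) ∈ Θ(n^2)

Compare the terms by growth order. For large n, n^a · (log n)^b dominates n^a' · (log n)^b' iff a > a', or (a = a' and b > b'). Ranking the 4 terms shows the dominant one is n^2. Hence f(n) ∈ Θ(n^2).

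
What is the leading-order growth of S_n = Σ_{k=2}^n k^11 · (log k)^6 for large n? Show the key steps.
S_n ~ n^12 · (log n)^6 / 12

By integral comparison, S_n = ∫_1^n x^11 · (log x)^6 dx + O(n^11 · (log n)^6). For the integral, the leading term of ∫_1^n x^11 (log x)^6 dx is n^12/12 · (log n)^6 (by repeated integration by parts; each step lowers the log-exponent and produces a relatively O(1/log n) correction). Hence S_n ~ n^12 · (log n)^6 / 12.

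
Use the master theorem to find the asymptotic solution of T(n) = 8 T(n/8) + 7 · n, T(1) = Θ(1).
T(n) = Θ(n log n)

log_8 8 = 1, and f(n) = 7 · n = Θ(n^(log_8 8)). This is Case 2 of the master theorem: T(n) = Θ(f(n) · log n) = Θ(n log n).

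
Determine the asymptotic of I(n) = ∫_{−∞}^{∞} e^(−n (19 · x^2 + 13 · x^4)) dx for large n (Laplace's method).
I(n) ~ sqrt(π/(19n))

φ(x) = 19 · x^2 + 13 · x^4 has its unique global minimum at x* = 0 (since φ'(x) = 38x + 52x^3 = 0 only at x = 0 for real x with both coefficients positive, and φ → ∞ as |x| → ∞). At x* = 0, φ(0) = 0 and φ''(0) = 38. Laplace's method then gives
  I(n) ~ sqrt(2π / (n · φ''(0))) · e^(−n φ(0)) = sqrt(2π / (38n)) = sqrt(π/(19n)).
The 13 · x^4 term contributes only at subleading order (an O(1/n) relative correction).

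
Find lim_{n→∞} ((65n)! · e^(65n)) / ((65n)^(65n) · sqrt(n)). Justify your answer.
lim = sqrt(2π·65)

Stirling: (65n)! ~ sqrt(2π·65n) · (65n/e)^(65n). Hence
  (65n)! · e^(65n) / (65n)^(65n) ~ sqrt(2π·65n).
Dividing by sqrt(n): sqrt(2π·65n) / sqrt(n) = sqrt(2π·65) · n^((1−1)/2), so the limit is sqrt(2π·65).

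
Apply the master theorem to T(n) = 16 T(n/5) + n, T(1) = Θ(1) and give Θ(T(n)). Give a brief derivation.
T(n) = Θ(n^(log_5 16))

Master theorem: compare f(n) = n to n^(log_5 16) where log_5 16 ≈ 1.723. Since 1 < log_5 16, we have f(n) = O(n^(log_5 16 − ε)) for some ε > 0 — Case 1. Hence T(n) = Θ(n^(log_5 16)).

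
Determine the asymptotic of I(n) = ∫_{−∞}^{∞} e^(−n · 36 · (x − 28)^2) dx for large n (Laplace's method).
I(n) = sqrt(π/(36n))

Here φ(x) = 36 · (x − 28)^2 has its unique minimum at x* = 28 with φ(x*) = 0 and φ''(x*) = 72. Laplace's method gives
  I(n) ~ e^(−n φ(x*)) · sqrt(2π / (n · φ''(x*))) = sqrt(2π / (72n)) = sqrt(π/(36n)).
This is exact: substituting u = (x − 28)·sqrt(36n) gives I(n) = (1/sqrt(36n)) ∫_{−∞}^{∞} e^(−u^2) du = sqrt(π/(36n)).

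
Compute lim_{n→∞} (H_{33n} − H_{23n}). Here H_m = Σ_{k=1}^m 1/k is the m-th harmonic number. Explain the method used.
lim = ln(33/23)

Euler-Maclaurin gives H_m = ln m + γ + 1/(2m) + O(1/m^2). The γ and O(1/m) terms cancel in the difference:
  H_{33n} − H_{23n} = ln(33n) − ln(23n) + O(1/n) = ln(33/23) + O(1/n).
Hence the limit is ln(33/23).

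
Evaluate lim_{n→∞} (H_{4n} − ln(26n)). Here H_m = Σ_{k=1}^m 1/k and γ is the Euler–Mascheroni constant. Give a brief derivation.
lim = ln(2/13) + γ

By Euler-Maclaurin, H_m = ln m + γ + O(1/m). So
  H_{4n} − ln(26n) = ln(4n) + γ − ln(26n) + O(1/n)
                       = ln(4/26) + γ + O(1/n).
Hence the limit is ln(4/26) + γ (= ln(2/13)).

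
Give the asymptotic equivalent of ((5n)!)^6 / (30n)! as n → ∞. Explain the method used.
((5n)!)^6/(30n)! ~ ((2π·5n)^(5/2) / sqrt(6)) · 6^(−6·5n)  →  0

Write N = 5n. Stirling: N! ~ sqrt(2π N)(N/e)^N and (6N)! ~ sqrt(2π·6N)·(6N/e)^(6N).
  (N!)^6/(6N)! ~ (2π N)^(6/2) (N/e)^(6N) / [sqrt(2π·6N) (6N/e)^(6N)]
     = (2π N)^(6/2) / sqrt(2π·6N) · (N/(6N))^(6N)
     = (2π N)^((6−1)/2) / sqrt(6) · 6^(−6N).
Since 6^6 > 1, the factor 6^(−6N) decays exponentially, so the ratio → 0. Substituting N = 5n gives the stated form.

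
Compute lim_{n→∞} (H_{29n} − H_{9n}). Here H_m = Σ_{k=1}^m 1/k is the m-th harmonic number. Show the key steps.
lim = ln(29/9)

Euler-Maclaurin gives H_m = ln m + γ + 1/(2m) + O(1/m^2). The γ and O(1/m) terms cancel in the difference:
  H_{29n} − H_{9n} = ln(29n) − ln(9n) + O(1/n) = ln(29/9) + O(1/n).
Hence the limit is ln(29/9).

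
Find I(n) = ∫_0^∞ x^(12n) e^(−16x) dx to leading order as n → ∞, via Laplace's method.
I(n) ~ (sqrt(2π·12n) / 16) · (12n/(16e))^(12n)

Write the integrand as exp(12n ln x − 16x) and set f(x) = 12n ln x − 16x. Then f'(x) = 12n/x − 16 = 0 at x* = 12n/16, and f''(x*) = −12n/x*^2 = −16^2/(12n). Laplace's method (interior maximum) gives
  I(n) ~ e^(f(x*)) · sqrt(2π / |f''(x*)|)
        = exp(12n ln(12n/16) − 12n) · sqrt(2π · 12n / 16^2)
        = (12n/16)^(12n) e^(−12n) · sqrt(2π·12n) / 16
        = (sqrt(2π·12n) / 16) · (12n/(16e))^(12n).
This matches Γ(12n+1)/16^(12n+1) with Stirling applied to Γ.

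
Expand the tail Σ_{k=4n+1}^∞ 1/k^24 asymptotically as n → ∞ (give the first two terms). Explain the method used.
Σ_{k>4n} 1/k^24 = 1/(23 · (4n)^23) − 1/(2 · (4n)^24) + O(1/(4n)^25)

Compare to the integral: ∫_{4n}^∞ x^(−24) dx = [−x^(−23)/23]_{4n}^∞ = 1/((24−1)·(4n)^23). The Euler-Maclaurin correction adds −f(4n)/2 = −1/(2·(4n)^24). Euler-Maclaurin then gives
  Σ_{k>4n} 1/k^24 = ∫_{4n}^∞ dx/x^24 − 1/(2·(4n)^24) + O(1/(4n)^25).
(Equivalently this is ζ(24) − Σ_{k≤4n} 1/k^24.)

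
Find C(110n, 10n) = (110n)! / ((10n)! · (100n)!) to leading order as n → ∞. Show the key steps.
C(110n, 10n) ~ (285311670611/10000000000)^(10n) · sqrt(11/(20π·10n))

Write N = 10n. Apply Stirling to each factorial:
  (11N)! ~ sqrt(2π·11N) · (11N/e)^(11N),
  N! ~ sqrt(2π N) · (N/e)^N,
  (10N)! ~ sqrt(2π·10N) · (10N/e)^(10N).
The exponential factors combine to (11N)^(11N) / (N^N · (10N)^(10N)) = 11^(11N)/10^(10N) = (11^11/10^10)^N = (285311670611/10000000000)^N.
The square-root prefactors combine to sqrt(2π·11N) / (sqrt(2π N)·sqrt(2π·10N)) = sqrt(11 / (2π·10·N)) = sqrt(11/(20π·10n)).
Substituting N = 10n: C(110n, 10n) ~ (285311670611/10000000000)^(10n) · sqrt(11/(20π·10n)).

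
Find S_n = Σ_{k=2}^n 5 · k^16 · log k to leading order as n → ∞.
S_n ~ 5 · n^17 log n / 17 − 5 · n^17 / 289

By integral comparison, S_n = ∫_1^n 5 · x^16 · log x dx + O(n^16 · log n). For the integral, ∫ x^16 log x dx = n^17 log n / 17 − n^17/289 (integration by parts). Hence S_n ~ 5 · n^17 log n / 17 − 5 · n^17 / 289.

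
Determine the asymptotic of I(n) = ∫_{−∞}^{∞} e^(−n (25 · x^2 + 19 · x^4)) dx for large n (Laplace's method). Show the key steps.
I(n) ~ sqrt(π/(25n))

φ(x) = 25 · x^2 + 19 · x^4 has its unique global minimum at x* = 0 (since φ'(x) = 50x + 76x^3 = 0 only at x = 0 for real x with both coefficients positive, and φ → ∞ as |x| → ∞). At x* = 0, φ(0) = 0 and φ''(0) = 50. Laplace's method then gives
  I(n) ~ sqrt(2π / (n · φ''(0))) · e^(−n φ(0)) = sqrt(2π / (50n)) = sqrt(π/(25n)).
The 19 · x^4 term contributes only at subleading order (an O(1/n) relative correction).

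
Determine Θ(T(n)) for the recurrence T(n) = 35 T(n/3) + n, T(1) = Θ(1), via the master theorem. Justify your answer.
T(n) = Θ(n^(log_3 35))

Master theorem: compare f(n) = n to n^(log_3 35) where log_3 35 ≈ 3.236. Since 1 < log_3 35, we have f(n) = O(n^(log_3 35 − ε)) for some ε > 0 — Case 1. Hence T(n) = Θ(n^(log_3 35)).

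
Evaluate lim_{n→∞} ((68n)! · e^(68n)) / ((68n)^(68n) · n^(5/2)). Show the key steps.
lim = 0

Stirling: (68n)! ~ sqrt(2π·68n) · (68n/e)^(68n). Hence
  (68n)! · e^(68n) / (68n)^(68n) ~ sqrt(2π·68n).
Dividing by n^(5/2): sqrt(2π·68n) / n^(5/2) = sqrt(2π·68) · n^((1−5)/2), so the expression behaves like sqrt(2π·68) · n^((1−5)/2) → 0.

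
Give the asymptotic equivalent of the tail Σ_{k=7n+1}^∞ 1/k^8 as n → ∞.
Σ_{k>7n} 1/k^8 ~ 1/(7 · (7n)^7)

Compare to the integral: ∫_{7n}^∞ x^(−8) dx = [−x^(−7)/7]_{7n}^∞ = 1/((8−1)·(7n)^7). Euler-Maclaurin then gives
  Σ_{k>7n} 1/k^8 = ∫_{7n}^∞ dx/x^8 − 1/(2·(7n)^8) + O(1/(7n)^9).
(Equivalently this is ζ(8) − Σ_{k≤7n} 1/k^8.)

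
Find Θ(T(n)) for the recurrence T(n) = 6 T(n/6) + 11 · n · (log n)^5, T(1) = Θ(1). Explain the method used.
T(n) = Θ(n · (log n)^6)

Here log_6 6 = 1 and f(n) = 11 · n · (log n)^5 = Θ(n^(log_6 6) · (log n)^5). This is the extended Case 2 of the master theorem (f matches the critical exponent up to log factors), giving T(n) = Θ(n^(log_6 6) · (log n)^(5+1)) = Θ(n · (log n)^6).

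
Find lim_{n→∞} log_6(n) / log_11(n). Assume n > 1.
lim = ln(11) / ln(6) = log_6(11)

Change of base: log_6(n) = ln n / ln 6 and log_11(n) = ln n / ln 11. The ratio is (ln n / ln 6) · (ln 11 / ln n) = ln 11 / ln 6, a constant independent of n. So the limit is ln 11 / ln 6 = log_6(11).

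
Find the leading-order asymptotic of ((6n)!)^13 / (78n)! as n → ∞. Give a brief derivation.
((6n)!)^13/(78n)! ~ ((2π·6n)^(12/2) / sqrt(13)) · 13^(−13·6n)  →  0

Write N = 6n. Stirling: N! ~ sqrt(2π N)(N/e)^N and (13N)! ~ sqrt(2π·13N)·(13N/e)^(13N).
  (N!)^13/(13N)! ~ (2π N)^(13/2) (N/e)^(13N) / [sqrt(2π·13N) (13N/e)^(13N)]
     = (2π N)^(13/2) / sqrt(2π·13N) · (N/(13N))^(13N)
     = (2π N)^((13−1)/2) / sqrt(13) · 13^(−13N).
Since 13^13 > 1, the factor 13^(−13N) decays exponentially, so the ratio → 0. Substituting N = 6n gives the stated form.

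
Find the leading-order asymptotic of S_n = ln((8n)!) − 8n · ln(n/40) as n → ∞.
S_n ~ 8n · (ln 320 − 1) + O(ln n)

Stirling: ln((8n)!) = 8n ln(8n) − 8n + O(ln n).
  S_n = 8n ln(8n) − 8n − 8n ln(n/40) + O(ln n)
      = 8n ln(8n) − 8n ln n + 8n ln 40 − 8n + O(ln n)
      = 8n ln 8 + 8n ln 40 − 8n + O(ln n)
      = 8n (ln 320 − 1) + O(ln n).
Numerically ln(320) − 1 ≈ 4.7683.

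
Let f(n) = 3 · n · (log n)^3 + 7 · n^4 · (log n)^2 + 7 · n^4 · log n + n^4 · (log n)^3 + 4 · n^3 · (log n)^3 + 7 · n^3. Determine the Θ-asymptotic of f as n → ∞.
f(n) ∈ Θ(n^4 · (log n)^3)

Compare the terms by growth order. For large n, n^a · (log n)^b dominates n^a' · (log n)^b' iff a > a', or (a = a' and b > b'). Ranking the 6 terms shows the dominant one is n^4 · (log n)^3. Hence f(n) ∈ Θ(n^4 · (log n)^3).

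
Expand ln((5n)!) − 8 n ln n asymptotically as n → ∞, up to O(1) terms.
ln((5n)!) − 8 n ln n = −3 n ln n + 5(ln 5 − 1) n + (1/2) ln(2π·5n) + O(1/n)

Stirling: ln((5n)!) = 5n ln(5n) − 5n + (1/2) ln(2π·5n) + O(1/n).
Expand 5n ln(5n) = 5n (ln n + ln 5) = 5n ln n + 5n ln 5.
Subtract 8n ln n: leading term is (5 − 8) n ln n = −3 n ln n. The next term is 5n ln 5 − 5n = 5(ln 5 − 1) n. Then the (1/2) ln(2π·5n) correction.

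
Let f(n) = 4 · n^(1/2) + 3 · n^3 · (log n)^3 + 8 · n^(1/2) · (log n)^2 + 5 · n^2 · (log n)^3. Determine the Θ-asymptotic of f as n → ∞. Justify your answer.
f(n) ∈ Θ(n^3 · (log n)^3)

Compare the terms by growth order. For large n, n^a · (log n)^b dominates n^a' · (log n)^b' iff a > a', or (a = a' and b > b'). Ranking the 4 terms shows the dominant one is 3 · n^3 · (log n)^3. Hence f(n) ∈ Θ(n^3 · (log n)^3).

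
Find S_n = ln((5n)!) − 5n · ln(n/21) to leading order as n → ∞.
S_n ~ 5n · (ln 105 − 1) + O(ln n)

Stirling: ln((5n)!) = 5n ln(5n) − 5n + O(ln n).
  S_n = 5n ln(5n) − 5n − 5n ln(n/21) + O(ln n)
      = 5n ln(5n) − 5n ln n + 5n ln 21 − 5n + O(ln n)
      = 5n ln 5 + 5n ln 21 − 5n + O(ln n)
      = 5n (ln 105 − 1) + O(ln n).
Numerically ln(105) − 1 ≈ 3.6540.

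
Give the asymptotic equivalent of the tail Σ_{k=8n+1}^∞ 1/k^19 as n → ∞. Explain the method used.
Σ_{k>8n} 1/k^19 ~ 1/(18 · (8n)^18)

Compare to the integral: ∫_{8n}^∞ x^(−19) dx = [−x^(−18)/18]_{8n}^∞ = 1/((19−1)·(8n)^18). Euler-Maclaurin then gives
  Σ_{k>8n} 1/k^19 = ∫_{8n}^∞ dx/x^19 − 1/(2·(8n)^19) + O(1/(8n)^20).
(Equivalently this is ζ(19) − Σ_{k≤8n} 1/k^19.)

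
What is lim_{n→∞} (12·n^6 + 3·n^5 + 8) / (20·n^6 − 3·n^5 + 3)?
lim = 12/20 = 3/5

For large n the leading n^6 terms dominate both numerator and denominator. Dividing top and bottom by n^6, every other term tends to 0, leaving 12/20 = 3/5.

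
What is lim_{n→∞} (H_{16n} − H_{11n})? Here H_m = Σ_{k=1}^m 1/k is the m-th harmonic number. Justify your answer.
lim = ln(16/11)

Euler-Maclaurin gives H_m = ln m + γ + 1/(2m) + O(1/m^2). The γ and O(1/m) terms cancel in the difference:
  H_{16n} − H_{11n} = ln(16n) − ln(11n) + O(1/n) = ln(16/11) + O(1/n).
Hence the limit is ln(16/11).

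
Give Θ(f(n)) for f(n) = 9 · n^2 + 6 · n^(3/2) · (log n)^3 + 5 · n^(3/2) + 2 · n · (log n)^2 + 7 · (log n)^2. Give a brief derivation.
f(n) ∈ Θ(n^2)

Compare the terms by growth order. For large n, n^a · (log n)^b dominates n^a' · (log n)^b' iff a > a', or (a = a' and b > b'). Ranking the 5 terms shows the dominant one is 9 · n^2. Hence f(n) ∈ Θ(n^2).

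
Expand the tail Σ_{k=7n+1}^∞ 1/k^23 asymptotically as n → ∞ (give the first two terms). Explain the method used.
Σ_{k>7n} 1/k^23 = 1/(22 · (7n)^22) − 1/(2 · (7n)^23) + O(1/(7n)^24)

Compare to the integral: ∫_{7n}^∞ x^(−23) dx = [−x^(−22)/22]_{7n}^∞ = 1/((23−1)·(7n)^22). The Euler-Maclaurin correction adds −f(7n)/2 = −1/(2·(7n)^23). Euler-Maclaurin then gives
  Σ_{k>7n} 1/k^23 = ∫_{7n}^∞ dx/x^23 − 1/(2·(7n)^23) + O(1/(7n)^24).
(Equivalently this is ζ(23) − Σ_{k≤7n} 1/k^23.)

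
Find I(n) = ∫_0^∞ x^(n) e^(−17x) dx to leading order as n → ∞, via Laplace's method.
I(n) ~ (sqrt(2π·n) / 17) · (n/(17e))^(n)

Write the integrand as exp(n ln x − 17x) and set f(x) = n ln x − 17x. Then f'(x) = n/x − 17 = 0 at x* = n/17, and f''(x*) = −n/x*^2 = −17^2/(n). Laplace's method (interior maximum) gives
  I(n) ~ e^(f(x*)) · sqrt(2π / |f''(x*)|)
        = exp(n ln(n/17) − n) · sqrt(2π · n / 17^2)
        = (n/17)^(n) e^(−n) · sqrt(2π·n) / 17
        = (sqrt(2π·n) / 17) · (n/(17e))^(n).
This matches Γ(n+1)/17^(n+1) with Stirling applied to Γ.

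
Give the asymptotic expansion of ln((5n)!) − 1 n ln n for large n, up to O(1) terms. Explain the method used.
ln((5n)!) − 1 n ln n = 4 n ln n + 5(ln 5 − 1) n + (1/2) ln(2π·5n) + O(1/n)

Stirling: ln((5n)!) = 5n ln(5n) − 5n + (1/2) ln(2π·5n) + O(1/n).
Expand 5n ln(5n) = 5n (ln n + ln 5) = 5n ln n + 5n ln 5.
Subtract 1n ln n: leading term is (5 − 1) n ln n = 4 n ln n. The next term is 5n ln 5 − 5n = 5(ln 5 − 1) n. Then the (1/2) ln(2π·5n) correction.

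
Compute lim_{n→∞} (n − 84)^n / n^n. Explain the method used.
lim = e^(−84)

Rewrite as (1 − 84/n)^(n). By the standard limit (1 + x/n)^n → e^x, we have (1 − 84/n)^n → e^(−84), and raising to the 1st power gives e^(−84).
More precisely, ln[(1 − 84/n)^(n)] = n · ln(1 − 84/n) = n · (-84/n + O(1/n^2)) = -84 + O(1/n) → -84.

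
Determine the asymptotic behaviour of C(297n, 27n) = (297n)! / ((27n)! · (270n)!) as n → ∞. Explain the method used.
C(297n, 27n) ~ (285311670611/10000000000)^(27n) · sqrt(11/(20π·27n))

Write N = 27n. Apply Stirling to each factorial:
  (11N)! ~ sqrt(2π·11N) · (11N/e)^(11N),
  N! ~ sqrt(2π N) · (N/e)^N,
  (10N)! ~ sqrt(2π·10N) · (10N/e)^(10N).
The exponential factors combine to (11N)^(11N) / (N^N · (10N)^(10N)) = 11^(11N)/10^(10N) = (11^11/10^10)^N = (285311670611/10000000000)^N.
The square-root prefactors combine to sqrt(2π·11N) / (sqrt(2π N)·sqrt(2π·10N)) = sqrt(11 / (2π·10·N)) = sqrt(11/(20π·27n)).
Substituting N = 27n: C(297n, 27n) ~ (285311670611/10000000000)^(27n) · sqrt(11/(20π·27n)).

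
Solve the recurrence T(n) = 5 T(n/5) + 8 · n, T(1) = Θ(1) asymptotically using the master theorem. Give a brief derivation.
T(n) = Θ(n log n)

log_5 5 = 1, and f(n) = 8 · n = Θ(n^(log_5 5)). This is Case 2 of the master theorem: T(n) = Θ(f(n) · log n) = Θ(n log n).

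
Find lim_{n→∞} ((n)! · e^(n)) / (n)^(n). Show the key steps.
lim = ∞

Stirling: (n)! ~ sqrt(2π·n) · (n/e)^(n). Hence
  (n)! · e^(n) / (n)^(n) ~ sqrt(2π·n) = sqrt(2π) · sqrt(n) → ∞.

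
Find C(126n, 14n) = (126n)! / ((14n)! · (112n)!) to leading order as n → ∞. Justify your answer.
C(126n, 14n) ~ (387420489/16777216)^(14n) · sqrt(9/(16π·14n))

Write N = 14n. Apply Stirling to each factorial:
  (9N)! ~ sqrt(2π·9N) · (9N/e)^(9N),
  N! ~ sqrt(2π N) · (N/e)^N,
  (8N)! ~ sqrt(2π·8N) · (8N/e)^(8N).
The exponential factors combine to (9N)^(9N) / (N^N · (8N)^(8N)) = 9^(9N)/8^(8N) = (9^9/8^8)^N = (387420489/16777216)^N.
The square-root prefactors combine to sqrt(2π·9N) / (sqrt(2π N)·sqrt(2π·8N)) = sqrt(9 / (2π·8·N)) = sqrt(9/(16π·14n)).
Substituting N = 14n: C(126n, 14n) ~ (387420489/16777216)^(14n) · sqrt(9/(16π·14n)).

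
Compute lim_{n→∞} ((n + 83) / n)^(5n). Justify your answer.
lim = e^415

Rewrite as (1 + 83/n)^(5n). By the standard limit (1 + x/n)^n → e^x, we have (1 + 83/n)^n → e^83, and raising to the 5th power gives e^415.
More precisely, ln[(1 + 83/n)^(5n)] = 5n · ln(1 + 83/n) = 5n · (83/n + O(1/n^2)) = 415 + O(1/n) → 415.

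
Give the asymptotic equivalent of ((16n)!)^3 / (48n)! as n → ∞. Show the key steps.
((16n)!)^3/(48n)! ~ ((2π·16n)^(2/2) / sqrt(3)) · 3^(−3·16n)  →  0

Write N = 16n. Stirling: N! ~ sqrt(2π N)(N/e)^N and (3N)! ~ sqrt(2π·3N)·(3N/e)^(3N).
  (N!)^3/(3N)! ~ (2π N)^(3/2) (N/e)^(3N) / [sqrt(2π·3N) (3N/e)^(3N)]
     = (2π N)^(3/2) / sqrt(2π·3N) · (N/(3N))^(3N)
     = (2π N)^((3−1)/2) / sqrt(3) · 3^(−3N).
Since 3^3 > 1, the factor 3^(−3N) decays exponentially, so the ratio → 0. Substituting N = 16n gives the stated form.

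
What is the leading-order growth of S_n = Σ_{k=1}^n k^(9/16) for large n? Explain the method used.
S_n ~ (16/25) · n^(25/16)

Integral comparison: Σ_{k=1}^n k^(9/16) = ∫_0^n x^(9/16) dx + O(n^(9/16)). The integral is n^(1 + 9/16) / (1 + 9/16) = n^((9+16)/16) / ((9+16)/16) = (16/25) · n^(25/16).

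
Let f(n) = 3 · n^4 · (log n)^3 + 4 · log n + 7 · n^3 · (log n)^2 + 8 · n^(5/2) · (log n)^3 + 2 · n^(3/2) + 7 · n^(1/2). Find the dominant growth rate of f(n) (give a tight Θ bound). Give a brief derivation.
f(n) ∈ Θ(n^4 · (log n)^3)

Compare the terms by growth order. For large n, n^a · (log n)^b dominates n^a' · (log n)^b' iff a > a', or (a = a' and b > b'). Ranking the 6 terms shows the dominant one is 3 · n^4 · (log n)^3. Hence f(n) ∈ Θ(n^4 · (log n)^3).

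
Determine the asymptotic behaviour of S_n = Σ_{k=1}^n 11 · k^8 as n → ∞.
S_n ~ 11 · n^9 / 9

By integral comparison (Euler-Maclaurin), Σ_{k=1}^n 11 · k^8 = 11 · ∫_0^n x^8 dx + O(n^8) = 11 · n^9/9 + O(n^8). (Equivalently, Faulhaber's formula gives the same leading term.)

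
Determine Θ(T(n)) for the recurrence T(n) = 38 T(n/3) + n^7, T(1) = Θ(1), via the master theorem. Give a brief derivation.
T(n) = Θ(n^7)

log_3 38 ≈ 3.311. f(n) = n^7 dominates n^(log_3 38) since 7 > 3.311, and the regularity condition a·f(n/b) = 38·(n/3)^7 = (38/2187)·n^7 ≤ c·f(n) holds with c = 38/2187 ≈ 0.0174 < 1. So this is Case 3: T(n) = Θ(f(n)) = Θ(n^7).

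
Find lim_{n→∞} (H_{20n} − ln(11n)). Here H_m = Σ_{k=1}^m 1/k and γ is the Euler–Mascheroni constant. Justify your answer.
lim = ln(20/11) + γ

By Euler-Maclaurin, H_m = ln m + γ + O(1/m). So
  H_{20n} − ln(11n) = ln(20n) + γ − ln(11n) + O(1/n)
                       = ln(20/11) + γ + O(1/n).
Hence the limit is ln(20/11) + γ.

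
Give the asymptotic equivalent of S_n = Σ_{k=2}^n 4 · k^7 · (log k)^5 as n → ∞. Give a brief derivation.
S_n ~ n^8 · (log n)^5 / 2

By integral comparison, S_n = ∫_1^n 4 · x^7 · (log x)^5 dx + O(n^7 · (log n)^5). For the integral, the leading term of ∫_1^n x^7 (log x)^5 dx is n^8/8 · (log n)^5 (by repeated integration by parts; each step lowers the log-exponent and produces a relatively O(1/log n) correction). Hence S_n ~ n^8 · (log n)^5 / 2.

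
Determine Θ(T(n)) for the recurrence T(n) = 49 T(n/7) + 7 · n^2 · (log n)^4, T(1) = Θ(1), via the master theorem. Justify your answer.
T(n) = Θ(n^2 · (log n)^5)

Here log_7 49 = 2 and f(n) = 7 · n^2 · (log n)^4 = Θ(n^(log_7 49) · (log n)^4). This is the extended Case 2 of the master theorem (f matches the critical exponent up to log factors), giving T(n) = Θ(n^(log_7 49) · (log n)^(4+1)) = Θ(n^2 · (log n)^5).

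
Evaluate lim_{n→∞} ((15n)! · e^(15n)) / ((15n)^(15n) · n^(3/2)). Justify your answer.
lim = 0

Stirling: (15n)! ~ sqrt(2π·15n) · (15n/e)^(15n). Hence
  (15n)! · e^(15n) / (15n)^(15n) ~ sqrt(2π·15n).
Dividing by n^(3/2): sqrt(2π·15n) / n^(3/2) = sqrt(2π·15) · n^((1−3)/2), so the expression behaves like sqrt(2π·15) · n^((1−3)/2) → 0.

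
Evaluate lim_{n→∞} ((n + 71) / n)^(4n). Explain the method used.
lim = e^284

Rewrite as (1 + 71/n)^(4n). By the standard limit (1 + x/n)^n → e^x, we have (1 + 71/n)^n → e^71, and raising to the 4th power gives e^284.
More precisely, ln[(1 + 71/n)^(4n)] = 4n · ln(1 + 71/n) = 4n · (71/n + O(1/n^2)) = 284 + O(1/n) → 284.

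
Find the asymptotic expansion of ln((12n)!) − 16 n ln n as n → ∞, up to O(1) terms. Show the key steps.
ln((12n)!) − 16 n ln n = −4 n ln n + 12(ln 12 − 1) n + (1/2) ln(2π·12n) + O(1/n)

Stirling: ln((12n)!) = 12n ln(12n) − 12n + (1/2) ln(2π·12n) + O(1/n).
Expand 12n ln(12n) = 12n (ln n + ln 12) = 12n ln n + 12n ln 12.
Subtract 16n ln n: leading term is (12 − 16) n ln n = −4 n ln n. The next term is 12n ln 12 − 12n = 12(ln 12 − 1) n. Then the (1/2) ln(2π·12n) correction.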